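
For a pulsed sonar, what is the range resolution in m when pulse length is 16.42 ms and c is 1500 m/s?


dR = c*tau/2 = 1500 * 16.42e-3 / 2 = 12.315

12.315 m


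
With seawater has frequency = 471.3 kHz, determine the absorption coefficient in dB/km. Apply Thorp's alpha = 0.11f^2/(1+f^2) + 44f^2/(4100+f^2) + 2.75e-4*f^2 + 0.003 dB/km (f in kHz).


104.4 dB/km


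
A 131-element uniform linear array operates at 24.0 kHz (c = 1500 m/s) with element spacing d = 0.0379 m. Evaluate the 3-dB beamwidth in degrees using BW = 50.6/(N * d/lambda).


0.64 deg


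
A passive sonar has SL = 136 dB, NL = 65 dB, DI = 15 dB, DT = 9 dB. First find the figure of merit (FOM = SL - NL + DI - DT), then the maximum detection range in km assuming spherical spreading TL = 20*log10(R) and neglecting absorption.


Step 1: FOM = SL - NL + DI - DT = 136 - 65 + 15 - 9 = 77 dB
Step 2: at max range FOM = TL = 20*log10(R), so R = 10^(77/20) = 7079.46 m = 7.08 km

7.08 km


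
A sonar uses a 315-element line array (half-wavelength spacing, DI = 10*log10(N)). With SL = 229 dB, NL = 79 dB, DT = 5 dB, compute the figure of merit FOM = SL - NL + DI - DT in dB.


Step 1: DI = 10*log10(315) = 24.98 dB
Step 2: FOM = SL - NL + DI - DT = 229 - 79 + 24.98 - 5 = 169.98

169.98 dB


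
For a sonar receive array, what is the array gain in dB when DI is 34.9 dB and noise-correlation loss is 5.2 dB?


AG = DI - L_corr = 34.9 - 5.2 = 29.7

29.7 dB


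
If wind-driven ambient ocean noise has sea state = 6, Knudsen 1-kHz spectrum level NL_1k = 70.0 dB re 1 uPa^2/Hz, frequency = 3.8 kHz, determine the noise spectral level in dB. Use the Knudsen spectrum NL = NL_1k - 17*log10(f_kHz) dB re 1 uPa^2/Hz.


NL = NL_1k - 17*log10(f_kHz) = 70.0 - 17*log10(3.8) = 70.0 - (9.86) = 60.14

60.14 dB


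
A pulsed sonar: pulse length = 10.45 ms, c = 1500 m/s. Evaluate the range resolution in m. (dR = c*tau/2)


dR = c*tau/2 = 1500 * 10.45e-3 / 2 = 7.8375

7.8375 m


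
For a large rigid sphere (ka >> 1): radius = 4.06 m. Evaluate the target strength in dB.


TS = 10*log10(4.06^2 / 4) = 10*log10(4.1209) = 6.15

6.15 dB


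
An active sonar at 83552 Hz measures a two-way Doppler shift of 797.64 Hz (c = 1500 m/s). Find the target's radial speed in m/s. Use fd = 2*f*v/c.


From fd = 2*f*v/c, v = c*fd/(2*f) = 1500 * 797.64 / (2*83552) = 7.16

7.16 m/s


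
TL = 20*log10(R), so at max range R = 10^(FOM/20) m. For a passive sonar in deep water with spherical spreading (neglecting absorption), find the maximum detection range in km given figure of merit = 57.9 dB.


At max range FOM = TL, so 20*log10(R) = 57.9
R = 10^(57.9/20) = 785.24 m = 0.79 km

0.79 km


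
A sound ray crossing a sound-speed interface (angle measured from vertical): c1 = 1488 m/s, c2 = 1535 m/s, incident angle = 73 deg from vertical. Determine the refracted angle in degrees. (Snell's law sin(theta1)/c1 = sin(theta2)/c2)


sin(theta2) = (c2/c1)*sin(theta1) = (1535/1488)*sin(73 deg) = 0.98651
theta2 = arcsin(0.98651) = 80.58

80.58 deg


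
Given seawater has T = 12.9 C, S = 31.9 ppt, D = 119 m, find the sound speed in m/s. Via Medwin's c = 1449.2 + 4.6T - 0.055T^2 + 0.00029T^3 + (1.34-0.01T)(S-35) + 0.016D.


c = 1449.2 + 4.6*12.9 - 0.055*12.9^2 + 0.00029*12.9^3 + (1.34 - 0.01*12.9)*(31.9 - 35) + 0.016*119 = 1498.16

1498.16 m/s


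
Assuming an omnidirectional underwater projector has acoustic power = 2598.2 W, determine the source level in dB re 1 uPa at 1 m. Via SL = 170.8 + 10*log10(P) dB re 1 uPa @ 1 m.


SL = 170.8 + 10*log10(2598.2) = 170.8 + 34.15 = 204.95

204.95 dB


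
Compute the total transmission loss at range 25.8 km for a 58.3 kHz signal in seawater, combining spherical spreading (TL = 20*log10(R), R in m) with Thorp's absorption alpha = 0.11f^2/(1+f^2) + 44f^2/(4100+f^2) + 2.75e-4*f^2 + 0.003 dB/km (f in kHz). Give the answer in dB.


Step 1 (Thorp): alpha = 0.11*3398.89/(1+3398.89) + 44*3398.89/(4100+3398.89) + 2.75e-4*3398.89 + 0.003 = 20.9908 dB/km
Step 2: TL_spread = 20*log10(25800) = 88.23 dB
Step 3: TL_abs = alpha*R = 20.9908 * 25.8 = 541.56 dB
Step 4: TL_total = 88.23 + 541.56 = 629.79

629.79 dB


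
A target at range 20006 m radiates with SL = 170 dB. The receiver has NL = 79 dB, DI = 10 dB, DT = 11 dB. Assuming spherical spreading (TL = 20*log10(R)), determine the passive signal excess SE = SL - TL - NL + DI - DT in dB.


Step 1: TL = 20*log10(20006) = 86.02 dB
Step 2: SE = 170 - 86.02 - 79 + 10 - 11 = 3.98

3.98 dB


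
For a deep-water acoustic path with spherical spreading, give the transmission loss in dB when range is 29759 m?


TL = 20*log10(29759) = 89.47

89.47 dB


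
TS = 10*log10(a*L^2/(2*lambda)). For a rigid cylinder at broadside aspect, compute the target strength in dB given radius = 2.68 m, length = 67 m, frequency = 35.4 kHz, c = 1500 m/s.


lambda = 1500/35400 = 0.04237 m
TS = 10*log10(2.68*67^2/(2*0.04237)) = 51.52

51.52 dB


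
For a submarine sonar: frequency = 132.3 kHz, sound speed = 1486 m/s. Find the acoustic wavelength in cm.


lambda = c/f = 1486 / 132300 = 0.0112 m = 1.12 cm

1.12 cm


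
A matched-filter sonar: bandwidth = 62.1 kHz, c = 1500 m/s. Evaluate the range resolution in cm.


dR = c/(2*BW) = 1500 / (2 * 62.1e3) = 0.0121 m = 1.21 cm

1.21 cm


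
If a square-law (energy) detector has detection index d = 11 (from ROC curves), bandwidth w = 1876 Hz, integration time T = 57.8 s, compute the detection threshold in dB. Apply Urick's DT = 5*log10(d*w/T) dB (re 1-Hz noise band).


12.76 dB


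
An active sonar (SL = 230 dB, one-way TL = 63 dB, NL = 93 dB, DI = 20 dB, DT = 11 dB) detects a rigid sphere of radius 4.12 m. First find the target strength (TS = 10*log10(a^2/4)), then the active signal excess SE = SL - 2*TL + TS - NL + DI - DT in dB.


Step 1: TS = 10*log10(4.12^2/4) = 6.28 dB
Step 2: SE = SL - 2*TL + TS - NL + DI - DT = 230 - 2*63 + (6.28) - 93 + 20 - 11 = 26.28

26.28 dB


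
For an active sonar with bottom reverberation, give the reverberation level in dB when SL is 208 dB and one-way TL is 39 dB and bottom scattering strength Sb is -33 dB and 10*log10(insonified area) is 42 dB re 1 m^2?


RL = SL - 2*TL + Sb + 10*log10(A) = 208 - 2*39 + (-33) + 42 = 139

139 dB


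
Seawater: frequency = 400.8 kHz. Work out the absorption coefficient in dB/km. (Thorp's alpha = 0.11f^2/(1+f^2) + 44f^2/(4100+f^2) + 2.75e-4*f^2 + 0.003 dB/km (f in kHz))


87.194 dB/km


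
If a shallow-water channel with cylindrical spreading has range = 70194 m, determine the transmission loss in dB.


TL = 10*log10(70194) = 48.46

48.46 dB


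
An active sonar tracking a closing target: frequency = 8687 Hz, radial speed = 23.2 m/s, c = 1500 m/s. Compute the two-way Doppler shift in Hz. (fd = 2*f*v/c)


fd = 2*f*v/c = 2 * 8687 * 23.2 / 1500 = 268.72

268.72 Hz


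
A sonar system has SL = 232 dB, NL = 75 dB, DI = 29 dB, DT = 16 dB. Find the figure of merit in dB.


170 dB


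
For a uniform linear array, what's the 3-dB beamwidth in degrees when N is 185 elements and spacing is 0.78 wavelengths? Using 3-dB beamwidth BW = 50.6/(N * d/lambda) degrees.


BW = 50.6 / (185 * 0.78) = 50.6 / 144.3 = 0.35

0.35 deg


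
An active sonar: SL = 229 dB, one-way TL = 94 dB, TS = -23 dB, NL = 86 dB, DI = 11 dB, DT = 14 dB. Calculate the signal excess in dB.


SE = SL - 2*TL + TS - NL + DI - DT = 229 - 2*94 + (-23) - 86 + 11 - 14 = -71

-71 dB


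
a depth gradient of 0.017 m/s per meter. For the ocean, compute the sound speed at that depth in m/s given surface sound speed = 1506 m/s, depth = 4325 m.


c = 1506 + 0.017 * 4325 = 1579.525

1579.525 m/s


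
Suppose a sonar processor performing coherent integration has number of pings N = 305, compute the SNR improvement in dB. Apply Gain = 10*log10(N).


Gain = 10*log10(305) = 24.84

24.84 dB


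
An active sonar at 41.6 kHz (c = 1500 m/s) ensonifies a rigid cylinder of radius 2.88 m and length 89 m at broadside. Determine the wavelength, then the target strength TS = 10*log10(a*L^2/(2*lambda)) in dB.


Step 1: lambda = c/f = 1500/41600 = 0.03606 m
Step 2: TS = 10*log10(a*L^2/(2*lambda)) = 10*log10(2.88*89^2/(2*0.03606)) = 55.0

55.0 dB


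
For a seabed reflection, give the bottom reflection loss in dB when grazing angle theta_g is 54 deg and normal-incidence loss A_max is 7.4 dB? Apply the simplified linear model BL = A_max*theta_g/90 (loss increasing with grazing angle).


BL = A_max * theta_g / 90 = 7.4 * 54 / 90 = 4.44

4.44 dB


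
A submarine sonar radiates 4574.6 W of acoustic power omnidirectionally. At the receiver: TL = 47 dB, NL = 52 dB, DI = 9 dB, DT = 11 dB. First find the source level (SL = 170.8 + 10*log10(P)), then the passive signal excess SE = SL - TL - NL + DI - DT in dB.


Step 1: SL = 170.8 + 10*log10(4574.6) = 207.4 dB
Step 2: SE = SL - TL - NL + DI - DT = 207.4 - 47 - 52 + 9 - 11 = 106.4

106.4 dB


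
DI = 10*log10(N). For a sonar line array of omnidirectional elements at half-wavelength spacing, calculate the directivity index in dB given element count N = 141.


DI = 10*log10(141) = 21.49

21.49 dB


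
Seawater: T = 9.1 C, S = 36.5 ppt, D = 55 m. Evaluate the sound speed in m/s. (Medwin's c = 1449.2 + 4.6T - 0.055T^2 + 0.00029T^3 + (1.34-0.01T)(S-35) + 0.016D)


c = 1449.2 + 4.6*9.1 - 0.055*9.1^2 + 0.00029*9.1^3 + (1.34 - 0.01*9.1)*(36.5 - 35) + 0.016*55 = 1489.48

1489.48 m/s


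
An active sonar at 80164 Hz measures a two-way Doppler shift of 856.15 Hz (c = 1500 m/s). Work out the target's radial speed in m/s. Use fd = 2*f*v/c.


8.01 m/s


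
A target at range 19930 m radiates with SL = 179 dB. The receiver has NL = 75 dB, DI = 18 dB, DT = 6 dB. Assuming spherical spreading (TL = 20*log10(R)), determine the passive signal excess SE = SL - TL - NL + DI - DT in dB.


30.01 dB


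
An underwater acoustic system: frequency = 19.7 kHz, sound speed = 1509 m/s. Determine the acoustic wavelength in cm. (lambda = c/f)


7.66 cm


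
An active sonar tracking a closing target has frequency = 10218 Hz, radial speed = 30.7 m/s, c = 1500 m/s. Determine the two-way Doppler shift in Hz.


fd = 2*f*v/c = 2 * 10218 * 30.7 / 1500 = 418.26

418.26 Hz


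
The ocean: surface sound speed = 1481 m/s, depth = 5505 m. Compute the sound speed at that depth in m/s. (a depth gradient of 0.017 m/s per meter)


c = 1481 + 0.017 * 5505 = 1574.585

1574.585 m/s


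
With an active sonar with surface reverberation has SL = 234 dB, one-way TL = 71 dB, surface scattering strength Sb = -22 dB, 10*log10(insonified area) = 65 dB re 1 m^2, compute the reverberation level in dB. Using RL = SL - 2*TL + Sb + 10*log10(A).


135 dB


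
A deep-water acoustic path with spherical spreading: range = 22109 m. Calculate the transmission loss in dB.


86.89 dB


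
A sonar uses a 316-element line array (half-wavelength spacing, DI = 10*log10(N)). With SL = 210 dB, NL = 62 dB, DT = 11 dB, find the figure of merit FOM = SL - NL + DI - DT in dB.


162.0 dB


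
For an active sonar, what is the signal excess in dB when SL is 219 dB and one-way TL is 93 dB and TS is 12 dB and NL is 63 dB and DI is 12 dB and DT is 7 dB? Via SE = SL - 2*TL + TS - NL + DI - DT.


SE = SL - 2*TL + TS - NL + DI - DT = 219 - 2*93 + (12) - 63 + 12 - 7 = -13

-13 dB


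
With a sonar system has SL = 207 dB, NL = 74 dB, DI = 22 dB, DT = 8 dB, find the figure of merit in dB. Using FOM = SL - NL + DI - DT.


FOM = SL - NL + DI - DT = 207 - 74 + 22 - 8 = 147

147 dB


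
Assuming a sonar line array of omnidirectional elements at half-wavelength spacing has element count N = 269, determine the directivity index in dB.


24.3 dB


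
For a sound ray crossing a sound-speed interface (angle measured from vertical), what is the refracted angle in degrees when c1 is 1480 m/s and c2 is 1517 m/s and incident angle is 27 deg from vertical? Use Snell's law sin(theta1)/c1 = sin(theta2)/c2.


sin(theta2) = (c2/c1)*sin(theta1) = (1517/1480)*sin(27 deg) = 0.46534
theta2 = arcsin(0.46534) = 27.73

27.73 deg


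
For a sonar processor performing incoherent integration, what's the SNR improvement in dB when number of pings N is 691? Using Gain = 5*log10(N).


14.2 dB


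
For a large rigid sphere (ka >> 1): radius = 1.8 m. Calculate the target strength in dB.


TS = 10*log10(1.8^2 / 4) = 10*log10(0.81) = -0.92

-0.92 dB


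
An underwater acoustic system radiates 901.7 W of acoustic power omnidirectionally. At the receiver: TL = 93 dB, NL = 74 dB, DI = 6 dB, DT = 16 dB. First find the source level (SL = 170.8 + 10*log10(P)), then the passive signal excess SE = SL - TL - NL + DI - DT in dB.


Step 1: SL = 170.8 + 10*log10(901.7) = 200.35 dB
Step 2: SE = SL - TL - NL + DI - DT = 200.35 - 93 - 74 + 6 - 16 = 23.35

23.35 dB


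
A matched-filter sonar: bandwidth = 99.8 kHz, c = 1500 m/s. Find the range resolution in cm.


0.75 cm


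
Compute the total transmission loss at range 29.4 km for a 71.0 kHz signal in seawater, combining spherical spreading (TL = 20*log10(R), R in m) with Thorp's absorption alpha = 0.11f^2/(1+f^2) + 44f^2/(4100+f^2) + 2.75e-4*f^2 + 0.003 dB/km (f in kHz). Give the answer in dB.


846.83 dB


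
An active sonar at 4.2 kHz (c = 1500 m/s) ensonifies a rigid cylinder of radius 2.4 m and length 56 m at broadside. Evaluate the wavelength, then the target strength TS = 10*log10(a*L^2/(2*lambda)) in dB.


Step 1: lambda = c/f = 1500/4200 = 0.35714 m
Step 2: TS = 10*log10(a*L^2/(2*lambda)) = 10*log10(2.4*56^2/(2*0.35714)) = 40.23

40.23 dB


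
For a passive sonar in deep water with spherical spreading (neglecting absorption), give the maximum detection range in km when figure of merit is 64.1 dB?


At max range FOM = TL, so 20*log10(R) = 64.1
R = 10^(64.1/20) = 1603.25 m = 1.6 km

1.6 km


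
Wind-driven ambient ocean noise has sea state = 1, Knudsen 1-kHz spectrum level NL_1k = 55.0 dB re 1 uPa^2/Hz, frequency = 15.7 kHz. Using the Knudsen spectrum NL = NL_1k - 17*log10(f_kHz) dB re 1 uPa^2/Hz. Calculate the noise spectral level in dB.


NL = NL_1k - 17*log10(f_kHz) = 55.0 - 17*log10(15.7) = 55.0 - (20.33) = 34.67

34.67 dB


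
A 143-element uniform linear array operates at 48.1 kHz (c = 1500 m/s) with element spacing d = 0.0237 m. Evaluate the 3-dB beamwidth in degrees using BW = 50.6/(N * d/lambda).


Step 1: lambda = 1500/48100 = 0.03119 m
Step 2: d/lambda = 0.0237/0.03119 = 0.7599
Step 3: BW = 50.6/(N * d/lambda) = 50.6/(143 * 0.7599) = 0.47

0.47 deg


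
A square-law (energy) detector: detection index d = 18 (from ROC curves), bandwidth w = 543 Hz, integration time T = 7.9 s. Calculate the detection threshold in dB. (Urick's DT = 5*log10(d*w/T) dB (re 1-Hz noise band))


15.46 dB


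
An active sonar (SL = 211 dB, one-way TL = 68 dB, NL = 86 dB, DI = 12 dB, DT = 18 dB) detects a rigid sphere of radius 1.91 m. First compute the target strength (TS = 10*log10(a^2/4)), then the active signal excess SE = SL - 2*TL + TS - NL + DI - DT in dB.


Step 1: TS = 10*log10(1.91^2/4) = -0.4 dB
Step 2: SE = SL - 2*TL + TS - NL + DI - DT = 211 - 2*68 + (-0.4) - 86 + 12 - 18 = -17.4

-17.4 dB


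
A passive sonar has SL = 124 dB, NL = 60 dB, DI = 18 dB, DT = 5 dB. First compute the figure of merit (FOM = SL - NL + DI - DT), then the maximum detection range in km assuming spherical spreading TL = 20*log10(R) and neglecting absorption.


Step 1: FOM = SL - NL + DI - DT = 124 - 60 + 18 - 5 = 77 dB
Step 2: at max range FOM = TL = 20*log10(R), so R = 10^(77/20) = 7079.46 m = 7.08 km

7.08 km


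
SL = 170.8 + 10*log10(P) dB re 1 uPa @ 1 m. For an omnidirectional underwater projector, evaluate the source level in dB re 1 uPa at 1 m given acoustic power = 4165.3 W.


SL = 170.8 + 10*log10(4165.3) = 170.8 + 36.2 = 207.0

207.0 dB


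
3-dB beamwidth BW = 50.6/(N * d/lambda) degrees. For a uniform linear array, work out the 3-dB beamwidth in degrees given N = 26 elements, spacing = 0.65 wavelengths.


2.99 deg


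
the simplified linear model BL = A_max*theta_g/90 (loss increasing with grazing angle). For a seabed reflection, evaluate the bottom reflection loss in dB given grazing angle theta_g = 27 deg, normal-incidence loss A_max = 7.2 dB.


BL = A_max * theta_g / 90 = 7.2 * 27 / 90 = 2.16

2.16 dB


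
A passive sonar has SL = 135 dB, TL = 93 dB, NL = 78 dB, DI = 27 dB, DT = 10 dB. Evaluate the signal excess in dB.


SE = SL - TL - NL + DI - DT = 135 - 93 - 78 + 27 - 10 = -19

-19 dB


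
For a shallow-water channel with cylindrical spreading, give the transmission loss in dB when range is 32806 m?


45.16 dB


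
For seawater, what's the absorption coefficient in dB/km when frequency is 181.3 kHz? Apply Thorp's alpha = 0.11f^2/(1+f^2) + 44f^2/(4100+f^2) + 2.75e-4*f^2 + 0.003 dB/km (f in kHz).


f^2 = 32869.69
alpha = 0.11*32869.69/(1+32869.69) + 44*32869.69/(4100+32869.69) + 2.75e-4*32869.69 + 0.003 = 48.272

48.272 dB/km


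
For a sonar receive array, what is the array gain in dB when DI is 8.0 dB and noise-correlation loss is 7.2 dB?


AG = DI - L_corr = 8.0 - 7.2 = 0.8

0.8 dB


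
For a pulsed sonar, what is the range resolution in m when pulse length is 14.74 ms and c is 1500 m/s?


dR = c*tau/2 = 1500 * 14.74e-3 / 2 = 11.055

11.055 m


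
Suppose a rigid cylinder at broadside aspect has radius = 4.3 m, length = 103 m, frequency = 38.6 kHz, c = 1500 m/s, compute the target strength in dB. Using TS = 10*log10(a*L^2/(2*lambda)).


57.69 dB


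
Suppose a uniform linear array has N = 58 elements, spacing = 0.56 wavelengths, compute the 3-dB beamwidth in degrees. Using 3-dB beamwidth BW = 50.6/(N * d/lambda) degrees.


1.56 deg


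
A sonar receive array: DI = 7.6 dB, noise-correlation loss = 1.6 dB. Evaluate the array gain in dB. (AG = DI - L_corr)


AG = DI - L_corr = 7.6 - 1.6 = 6.0

6.0 dB


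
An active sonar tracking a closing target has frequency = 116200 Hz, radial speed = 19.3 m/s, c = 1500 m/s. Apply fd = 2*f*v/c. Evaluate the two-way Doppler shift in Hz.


2990.21 Hz


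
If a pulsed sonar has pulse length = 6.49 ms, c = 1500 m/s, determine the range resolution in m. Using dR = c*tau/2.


dR = c*tau/2 = 1500 * 6.49e-3 / 2 = 4.8675

4.8675 m


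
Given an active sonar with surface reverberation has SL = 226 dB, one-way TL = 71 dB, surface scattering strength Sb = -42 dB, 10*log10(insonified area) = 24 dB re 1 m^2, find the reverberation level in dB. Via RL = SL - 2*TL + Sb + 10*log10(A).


66 dB


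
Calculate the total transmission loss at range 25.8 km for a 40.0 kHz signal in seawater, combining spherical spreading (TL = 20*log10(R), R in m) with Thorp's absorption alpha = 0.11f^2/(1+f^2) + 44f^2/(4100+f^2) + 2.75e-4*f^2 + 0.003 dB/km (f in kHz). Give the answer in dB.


421.15 dB


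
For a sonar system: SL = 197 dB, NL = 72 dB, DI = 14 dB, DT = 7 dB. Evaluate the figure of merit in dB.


132 dB


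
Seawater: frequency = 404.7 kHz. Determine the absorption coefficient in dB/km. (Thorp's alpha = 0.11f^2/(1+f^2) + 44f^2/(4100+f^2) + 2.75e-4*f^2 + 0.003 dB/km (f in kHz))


f^2 = 163782.09
alpha = 0.11*163782.09/(1+163782.09) + 44*163782.09/(4100+163782.09) + 2.75e-4*163782.09 + 0.003 = 88.079

88.079 dB/km


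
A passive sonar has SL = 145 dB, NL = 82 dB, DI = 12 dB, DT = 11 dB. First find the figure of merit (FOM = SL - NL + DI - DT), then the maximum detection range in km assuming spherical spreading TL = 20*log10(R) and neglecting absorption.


Step 1: FOM = SL - NL + DI - DT = 145 - 82 + 12 - 11 = 64 dB
Step 2: at max range FOM = TL = 20*log10(R), so R = 10^(64/20) = 1584.89 m = 1.58 km

1.58 km


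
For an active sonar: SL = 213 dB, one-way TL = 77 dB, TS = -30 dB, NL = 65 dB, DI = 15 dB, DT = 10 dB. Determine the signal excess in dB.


-31 dB


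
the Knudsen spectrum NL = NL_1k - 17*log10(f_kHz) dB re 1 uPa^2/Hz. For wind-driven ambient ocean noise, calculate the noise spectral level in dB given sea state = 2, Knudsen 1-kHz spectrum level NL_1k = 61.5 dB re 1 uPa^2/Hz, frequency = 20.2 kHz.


NL = NL_1k - 17*log10(f_kHz) = 61.5 - 17*log10(20.2) = 61.5 - (22.19) = 39.31

39.31 dB


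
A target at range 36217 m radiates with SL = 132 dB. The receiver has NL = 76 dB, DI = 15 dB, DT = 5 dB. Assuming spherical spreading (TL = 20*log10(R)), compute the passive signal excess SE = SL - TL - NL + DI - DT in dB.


-25.18 dB


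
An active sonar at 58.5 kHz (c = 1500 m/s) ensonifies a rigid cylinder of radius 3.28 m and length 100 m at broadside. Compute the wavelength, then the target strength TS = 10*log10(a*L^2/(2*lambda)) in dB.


Step 1: lambda = c/f = 1500/58500 = 0.02564 m
Step 2: TS = 10*log10(a*L^2/(2*lambda)) = 10*log10(3.28*100^2/(2*0.02564)) = 58.06

58.06 dB


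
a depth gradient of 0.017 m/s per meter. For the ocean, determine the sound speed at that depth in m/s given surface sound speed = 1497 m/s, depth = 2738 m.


c = 1497 + 0.017 * 2738 = 1543.546

1543.546 m/s


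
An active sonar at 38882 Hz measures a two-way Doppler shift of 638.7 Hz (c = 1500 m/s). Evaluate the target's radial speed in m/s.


From fd = 2*f*v/c, v = c*fd/(2*f) = 1500 * 638.7 / (2*38882) = 12.32

12.32 m/s


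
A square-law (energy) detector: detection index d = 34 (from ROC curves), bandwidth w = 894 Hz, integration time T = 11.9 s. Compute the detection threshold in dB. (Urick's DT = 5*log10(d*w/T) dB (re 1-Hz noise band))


DT = 5*log10(d*w/T) = 5*log10(34 * 894 / 11.9) = 5*log10(2554.29) = 17.04

17.04 dB


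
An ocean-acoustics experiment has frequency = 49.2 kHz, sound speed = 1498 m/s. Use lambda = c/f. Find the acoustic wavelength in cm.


lambda = c/f = 1498 / 49200 = 0.0304 m = 3.04 cm

3.04 cm


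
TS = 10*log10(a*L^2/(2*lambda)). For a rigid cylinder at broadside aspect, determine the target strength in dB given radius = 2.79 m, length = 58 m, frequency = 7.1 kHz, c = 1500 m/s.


lambda = 1500/7100 = 0.21127 m
TS = 10*log10(2.79*58^2/(2*0.21127)) = 43.47

43.47 dB


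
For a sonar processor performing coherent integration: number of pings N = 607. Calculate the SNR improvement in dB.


Gain = 10*log10(607) = 27.83

27.83 dB


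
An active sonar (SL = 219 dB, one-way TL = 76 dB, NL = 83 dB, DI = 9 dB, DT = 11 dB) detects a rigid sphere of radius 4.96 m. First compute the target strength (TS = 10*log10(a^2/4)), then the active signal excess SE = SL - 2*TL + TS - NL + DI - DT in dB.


Step 1: TS = 10*log10(4.96^2/4) = 7.89 dB
Step 2: SE = SL - 2*TL + TS - NL + DI - DT = 219 - 2*76 + (7.89) - 83 + 9 - 11 = -10.11

-10.11 dB


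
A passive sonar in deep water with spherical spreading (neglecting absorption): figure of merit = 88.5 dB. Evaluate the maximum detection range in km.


26.61 km


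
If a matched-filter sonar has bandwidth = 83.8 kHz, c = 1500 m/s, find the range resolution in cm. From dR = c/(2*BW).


0.89 cm


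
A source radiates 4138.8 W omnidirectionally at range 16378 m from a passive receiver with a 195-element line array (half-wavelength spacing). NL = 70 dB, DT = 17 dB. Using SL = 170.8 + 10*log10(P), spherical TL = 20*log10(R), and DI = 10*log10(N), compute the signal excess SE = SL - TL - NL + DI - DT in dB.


Step 1: SL = 170.8 + 10*log10(4138.8) = 206.97 dB
Step 2: TL = 20*log10(16378) = 84.29 dB
Step 3: DI = 10*log10(195) = 22.9 dB
Step 4: SE = SL - TL - NL + DI - DT = 206.97 - 84.29 - 70 + 22.9 - 17 = 58.58

58.58 dB


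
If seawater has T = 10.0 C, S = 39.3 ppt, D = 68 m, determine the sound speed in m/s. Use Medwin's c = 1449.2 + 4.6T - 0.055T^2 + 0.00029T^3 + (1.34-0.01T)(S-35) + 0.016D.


c = 1449.2 + 4.6*10.0 - 0.055*10.0^2 + 0.00029*10.0^3 + (1.34 - 0.01*10.0)*(39.3 - 35) + 0.016*68 = 1496.41

1496.41 m/s


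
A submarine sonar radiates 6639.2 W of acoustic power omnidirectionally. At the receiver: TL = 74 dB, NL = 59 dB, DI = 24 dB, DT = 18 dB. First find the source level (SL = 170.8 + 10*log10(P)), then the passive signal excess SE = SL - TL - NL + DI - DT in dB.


Step 1: SL = 170.8 + 10*log10(6639.2) = 209.02 dB
Step 2: SE = SL - TL - NL + DI - DT = 209.02 - 74 - 59 + 24 - 18 = 82.02

82.02 dB


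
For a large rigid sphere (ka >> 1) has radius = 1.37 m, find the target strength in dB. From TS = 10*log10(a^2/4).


TS = 10*log10(1.37^2 / 4) = 10*log10(0.469225) = -3.29

-3.29 dB


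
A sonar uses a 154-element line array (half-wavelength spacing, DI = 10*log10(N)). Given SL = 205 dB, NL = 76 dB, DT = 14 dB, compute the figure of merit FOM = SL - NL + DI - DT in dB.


Step 1: DI = 10*log10(154) = 21.88 dB
Step 2: FOM = SL - NL + DI - DT = 205 - 76 + 21.88 - 14 = 136.88

136.88 dB


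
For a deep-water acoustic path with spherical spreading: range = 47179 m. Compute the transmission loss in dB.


TL = 20*log10(47179) = 93.47

93.47 dB


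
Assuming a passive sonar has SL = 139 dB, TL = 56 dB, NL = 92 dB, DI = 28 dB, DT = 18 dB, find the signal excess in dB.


SE = SL - TL - NL + DI - DT = 139 - 56 - 92 + 28 - 18 = 1

1 dB


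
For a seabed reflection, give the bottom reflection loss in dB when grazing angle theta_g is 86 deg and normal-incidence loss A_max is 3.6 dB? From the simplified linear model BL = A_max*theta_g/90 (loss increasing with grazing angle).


BL = A_max * theta_g / 90 = 3.6 * 86 / 90 = 3.44

3.44 dB


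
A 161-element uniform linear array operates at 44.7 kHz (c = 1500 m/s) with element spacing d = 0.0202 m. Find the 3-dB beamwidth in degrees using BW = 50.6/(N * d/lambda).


0.52 deg


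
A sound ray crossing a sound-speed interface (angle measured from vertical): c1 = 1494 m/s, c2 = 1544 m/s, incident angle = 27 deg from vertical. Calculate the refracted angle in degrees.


sin(theta2) = (c2/c1)*sin(theta1) = (1544/1494)*sin(27 deg) = 0.46918
theta2 = arcsin(0.46918) = 27.98

27.98 deg


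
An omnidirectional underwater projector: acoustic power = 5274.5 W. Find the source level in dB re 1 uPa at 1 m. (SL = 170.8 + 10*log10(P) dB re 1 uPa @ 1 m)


SL = 170.8 + 10*log10(5274.5) = 170.8 + 37.22 = 208.02

208.02 dB


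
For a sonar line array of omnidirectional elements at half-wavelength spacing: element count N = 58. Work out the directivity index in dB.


DI = 10*log10(58) = 17.63

17.63 dB


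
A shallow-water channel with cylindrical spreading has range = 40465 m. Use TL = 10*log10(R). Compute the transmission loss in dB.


TL = 10*log10(40465) = 46.07

46.07 dB


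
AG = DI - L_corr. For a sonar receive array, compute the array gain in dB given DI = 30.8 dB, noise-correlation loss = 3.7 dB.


AG = DI - L_corr = 30.8 - 3.7 = 27.1

27.1 dB


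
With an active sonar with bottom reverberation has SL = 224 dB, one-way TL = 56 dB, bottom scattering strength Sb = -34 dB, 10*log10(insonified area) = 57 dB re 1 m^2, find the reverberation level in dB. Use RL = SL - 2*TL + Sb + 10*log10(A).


RL = SL - 2*TL + Sb + 10*log10(A) = 224 - 2*56 + (-34) + 57 = 135

135 dB


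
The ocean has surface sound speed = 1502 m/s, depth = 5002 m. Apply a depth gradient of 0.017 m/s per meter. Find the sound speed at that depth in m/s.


c = 1502 + 0.017 * 5002 = 1587.034

1587.034 m/s


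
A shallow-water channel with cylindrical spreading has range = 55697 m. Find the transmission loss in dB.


TL = 10*log10(55697) = 47.46

47.46 dB


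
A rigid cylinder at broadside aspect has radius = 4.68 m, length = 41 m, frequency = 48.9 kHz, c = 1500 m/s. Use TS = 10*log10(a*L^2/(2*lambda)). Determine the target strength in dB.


51.08 dB


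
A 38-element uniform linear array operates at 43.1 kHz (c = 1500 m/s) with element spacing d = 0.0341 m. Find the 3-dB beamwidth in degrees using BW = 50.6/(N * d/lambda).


Step 1: lambda = 1500/43100 = 0.0348 m
Step 2: d/lambda = 0.0341/0.0348 = 0.9799
Step 3: BW = 50.6/(N * d/lambda) = 50.6/(38 * 0.9799) = 1.36

1.36 deg


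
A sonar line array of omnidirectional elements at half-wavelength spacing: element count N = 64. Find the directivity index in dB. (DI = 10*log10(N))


DI = 10*log10(64) = 18.06

18.06 dB


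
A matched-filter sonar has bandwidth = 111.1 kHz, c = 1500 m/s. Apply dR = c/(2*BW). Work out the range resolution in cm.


dR = c/(2*BW) = 1500 / (2 * 111.1e3) = 0.0068 m = 0.68 cm

0.68 cm


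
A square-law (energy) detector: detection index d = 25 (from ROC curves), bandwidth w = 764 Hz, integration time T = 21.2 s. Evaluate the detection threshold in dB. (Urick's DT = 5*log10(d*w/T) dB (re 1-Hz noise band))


DT = 5*log10(d*w/T) = 5*log10(25 * 764 / 21.2) = 5*log10(900.94) = 14.77

14.77 dB


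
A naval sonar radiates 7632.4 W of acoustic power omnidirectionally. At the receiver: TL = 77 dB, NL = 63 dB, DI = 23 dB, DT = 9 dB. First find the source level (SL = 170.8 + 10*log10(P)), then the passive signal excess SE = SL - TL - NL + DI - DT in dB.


Step 1: SL = 170.8 + 10*log10(7632.4) = 209.63 dB
Step 2: SE = SL - TL - NL + DI - DT = 209.63 - 77 - 63 + 23 - 9 = 83.63

83.63 dB


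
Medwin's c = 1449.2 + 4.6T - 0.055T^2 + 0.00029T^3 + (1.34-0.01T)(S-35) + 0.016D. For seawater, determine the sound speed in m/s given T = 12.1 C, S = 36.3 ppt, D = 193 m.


1501.99 m/s


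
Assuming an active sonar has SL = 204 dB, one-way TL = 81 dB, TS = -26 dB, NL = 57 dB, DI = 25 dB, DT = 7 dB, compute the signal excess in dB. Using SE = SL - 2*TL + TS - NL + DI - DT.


SE = SL - 2*TL + TS - NL + DI - DT = 204 - 2*81 + (-26) - 57 + 25 - 7 = -23

-23 dB


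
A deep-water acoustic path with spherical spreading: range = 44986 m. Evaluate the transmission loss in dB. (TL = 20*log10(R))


TL = 20*log10(44986) = 93.06

93.06 dB


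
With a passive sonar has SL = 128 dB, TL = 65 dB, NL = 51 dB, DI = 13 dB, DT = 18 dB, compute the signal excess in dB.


SE = SL - TL - NL + DI - DT = 128 - 65 - 51 + 13 - 18 = 7

7 dB


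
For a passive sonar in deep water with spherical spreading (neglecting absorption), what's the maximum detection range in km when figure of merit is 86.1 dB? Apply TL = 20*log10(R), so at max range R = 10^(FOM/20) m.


20.18 km


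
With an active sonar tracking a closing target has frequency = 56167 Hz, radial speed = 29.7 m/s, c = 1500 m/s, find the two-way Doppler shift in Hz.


2224.21 Hz


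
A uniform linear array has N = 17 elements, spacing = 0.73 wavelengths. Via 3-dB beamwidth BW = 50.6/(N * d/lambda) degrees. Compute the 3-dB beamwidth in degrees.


BW = 50.6 / (17 * 0.73) = 50.6 / 12.41 = 4.08

4.08 deg


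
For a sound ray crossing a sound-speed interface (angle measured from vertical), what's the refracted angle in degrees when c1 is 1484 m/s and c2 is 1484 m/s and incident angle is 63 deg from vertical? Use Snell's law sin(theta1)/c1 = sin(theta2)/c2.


sin(theta2) = (c2/c1)*sin(theta1) = (1484/1484)*sin(63 deg) = 0.89101
theta2 = arcsin(0.89101) = 63.0

63.0 deg


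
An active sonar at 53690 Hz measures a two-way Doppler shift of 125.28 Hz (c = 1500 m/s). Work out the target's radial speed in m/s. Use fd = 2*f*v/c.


From fd = 2*f*v/c, v = c*fd/(2*f) = 1500 * 125.28 / (2*53690) = 1.75

1.75 m/s


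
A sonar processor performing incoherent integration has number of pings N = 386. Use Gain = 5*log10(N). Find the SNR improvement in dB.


Gain = 5*log10(386) = 12.93

12.93 dB


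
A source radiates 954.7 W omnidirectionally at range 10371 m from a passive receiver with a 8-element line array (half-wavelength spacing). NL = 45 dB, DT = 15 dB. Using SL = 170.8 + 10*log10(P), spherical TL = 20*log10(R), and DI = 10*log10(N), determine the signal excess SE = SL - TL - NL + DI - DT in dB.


Step 1: SL = 170.8 + 10*log10(954.7) = 200.6 dB
Step 2: TL = 20*log10(10371) = 80.32 dB
Step 3: DI = 10*log10(8) = 9.03 dB
Step 4: SE = SL - TL - NL + DI - DT = 200.6 - 80.32 - 45 + 9.03 - 15 = 69.31

69.31 dB


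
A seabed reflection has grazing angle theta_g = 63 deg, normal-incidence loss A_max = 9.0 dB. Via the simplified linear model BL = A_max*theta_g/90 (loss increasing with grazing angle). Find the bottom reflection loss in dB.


BL = A_max * theta_g / 90 = 9.0 * 63 / 90 = 6.3

6.3 dB


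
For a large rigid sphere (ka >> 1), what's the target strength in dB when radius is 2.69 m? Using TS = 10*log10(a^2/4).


TS = 10*log10(2.69^2 / 4) = 10*log10(1.809025) = 2.57

2.57 dB


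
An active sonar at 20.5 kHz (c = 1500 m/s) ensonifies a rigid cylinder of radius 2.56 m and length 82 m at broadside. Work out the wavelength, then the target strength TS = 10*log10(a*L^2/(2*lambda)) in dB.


Step 1: lambda = c/f = 1500/20500 = 0.07317 m
Step 2: TS = 10*log10(a*L^2/(2*lambda)) = 10*log10(2.56*82^2/(2*0.07317)) = 50.71

50.71 dB


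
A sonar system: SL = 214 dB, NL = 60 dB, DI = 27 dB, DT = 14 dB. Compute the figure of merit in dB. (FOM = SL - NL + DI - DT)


FOM = SL - NL + DI - DT = 214 - 60 + 27 - 14 = 167

167 dB


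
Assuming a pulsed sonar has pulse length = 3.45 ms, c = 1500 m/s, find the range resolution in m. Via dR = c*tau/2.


dR = c*tau/2 = 1500 * 3.45e-3 / 2 = 2.5875

2.5875 m


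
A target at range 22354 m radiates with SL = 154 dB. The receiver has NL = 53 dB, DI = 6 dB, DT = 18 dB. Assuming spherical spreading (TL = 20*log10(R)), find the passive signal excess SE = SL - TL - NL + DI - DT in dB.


Step 1: TL = 20*log10(22354) = 86.99 dB
Step 2: SE = 154 - 86.99 - 53 + 6 - 18 = 2.01

2.01 dB


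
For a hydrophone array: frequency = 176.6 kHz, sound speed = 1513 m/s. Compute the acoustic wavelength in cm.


lambda = c/f = 1513 / 176600 = 0.0086 m = 0.86 cm

0.86 cm


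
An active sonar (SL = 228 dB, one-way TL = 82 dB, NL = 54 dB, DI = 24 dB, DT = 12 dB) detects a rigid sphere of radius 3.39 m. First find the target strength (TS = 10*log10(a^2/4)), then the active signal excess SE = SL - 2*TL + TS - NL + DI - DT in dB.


Step 1: TS = 10*log10(3.39^2/4) = 4.58 dB
Step 2: SE = SL - 2*TL + TS - NL + DI - DT = 228 - 2*82 + (4.58) - 54 + 24 - 12 = 26.58

26.58 dB


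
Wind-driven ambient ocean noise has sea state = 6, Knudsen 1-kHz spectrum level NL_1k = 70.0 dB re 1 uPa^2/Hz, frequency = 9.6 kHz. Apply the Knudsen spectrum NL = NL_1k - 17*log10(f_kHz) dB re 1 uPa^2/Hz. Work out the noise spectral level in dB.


NL = NL_1k - 17*log10(f_kHz) = 70.0 - 17*log10(9.6) = 70.0 - (16.7) = 53.3

53.3 dB


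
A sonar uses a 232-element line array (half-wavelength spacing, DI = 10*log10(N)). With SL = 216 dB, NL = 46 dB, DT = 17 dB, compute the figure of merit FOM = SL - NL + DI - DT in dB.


Step 1: DI = 10*log10(232) = 23.65 dB
Step 2: FOM = SL - NL + DI - DT = 216 - 46 + 23.65 - 17 = 176.65

176.65 dB


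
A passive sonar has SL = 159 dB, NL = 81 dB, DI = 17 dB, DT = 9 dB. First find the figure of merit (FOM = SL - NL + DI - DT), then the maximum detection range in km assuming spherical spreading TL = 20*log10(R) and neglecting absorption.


Step 1: FOM = SL - NL + DI - DT = 159 - 81 + 17 - 9 = 86 dB
Step 2: at max range FOM = TL = 20*log10(R), so R = 10^(86/20) = 19952.62 m = 19.95 km

19.95 km


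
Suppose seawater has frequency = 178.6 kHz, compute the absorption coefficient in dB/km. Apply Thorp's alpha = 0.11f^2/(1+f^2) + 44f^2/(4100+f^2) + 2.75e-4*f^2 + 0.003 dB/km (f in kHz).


f^2 = 31897.96
alpha = 0.11*31897.96/(1+31897.96) + 44*31897.96/(4100+31897.96) + 2.75e-4*31897.96 + 0.003 = 47.874

47.874 dB/km


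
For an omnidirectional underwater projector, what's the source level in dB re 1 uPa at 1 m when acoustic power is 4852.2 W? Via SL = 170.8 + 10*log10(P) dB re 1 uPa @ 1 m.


SL = 170.8 + 10*log10(4852.2) = 170.8 + 36.86 = 207.66

207.66 dB


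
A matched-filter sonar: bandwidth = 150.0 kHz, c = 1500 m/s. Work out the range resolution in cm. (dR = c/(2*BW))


0.5 cm


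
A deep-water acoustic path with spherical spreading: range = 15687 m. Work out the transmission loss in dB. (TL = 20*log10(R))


83.91 dB


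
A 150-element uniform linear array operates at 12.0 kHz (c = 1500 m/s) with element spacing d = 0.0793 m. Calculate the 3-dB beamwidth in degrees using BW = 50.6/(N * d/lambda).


Step 1: lambda = 1500/12000 = 0.125 m
Step 2: d/lambda = 0.0793/0.125 = 0.6344
Step 3: BW = 50.6/(N * d/lambda) = 50.6/(150 * 0.6344) = 0.53

0.53 deg


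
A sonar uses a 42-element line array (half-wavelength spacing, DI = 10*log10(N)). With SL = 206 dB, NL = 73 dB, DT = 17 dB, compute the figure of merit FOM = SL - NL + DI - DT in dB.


Step 1: DI = 10*log10(42) = 16.23 dB
Step 2: FOM = SL - NL + DI - DT = 206 - 73 + 16.23 - 17 = 132.23

132.23 dB


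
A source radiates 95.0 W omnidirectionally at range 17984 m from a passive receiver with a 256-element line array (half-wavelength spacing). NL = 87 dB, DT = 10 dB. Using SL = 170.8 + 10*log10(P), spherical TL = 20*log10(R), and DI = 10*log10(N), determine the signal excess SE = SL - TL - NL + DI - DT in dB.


32.56 dB


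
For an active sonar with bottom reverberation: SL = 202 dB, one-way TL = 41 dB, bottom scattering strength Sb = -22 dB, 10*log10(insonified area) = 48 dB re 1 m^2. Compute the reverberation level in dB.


RL = SL - 2*TL + Sb + 10*log10(A) = 202 - 2*41 + (-22) + 48 = 146

146 dB


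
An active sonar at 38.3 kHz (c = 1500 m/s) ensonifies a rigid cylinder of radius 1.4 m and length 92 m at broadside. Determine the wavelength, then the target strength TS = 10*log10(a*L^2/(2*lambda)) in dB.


Step 1: lambda = c/f = 1500/38300 = 0.03916 m
Step 2: TS = 10*log10(a*L^2/(2*lambda)) = 10*log10(1.4*92^2/(2*0.03916)) = 51.8

51.8 dB


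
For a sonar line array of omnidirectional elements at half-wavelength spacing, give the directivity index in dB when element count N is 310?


24.91 dB


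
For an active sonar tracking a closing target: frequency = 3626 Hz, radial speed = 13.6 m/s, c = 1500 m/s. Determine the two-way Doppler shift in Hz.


fd = 2*f*v/c = 2 * 3626 * 13.6 / 1500 = 65.75

65.75 Hz


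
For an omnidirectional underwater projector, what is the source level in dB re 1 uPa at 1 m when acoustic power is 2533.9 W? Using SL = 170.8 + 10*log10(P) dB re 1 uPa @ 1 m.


SL = 170.8 + 10*log10(2533.9) = 170.8 + 34.04 = 204.84

204.84 dB


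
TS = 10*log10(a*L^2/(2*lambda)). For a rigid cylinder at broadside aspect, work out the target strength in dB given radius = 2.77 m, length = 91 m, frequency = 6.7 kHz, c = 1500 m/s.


lambda = 1500/6700 = 0.22388 m
TS = 10*log10(2.77*91^2/(2*0.22388)) = 47.1

47.1 dB


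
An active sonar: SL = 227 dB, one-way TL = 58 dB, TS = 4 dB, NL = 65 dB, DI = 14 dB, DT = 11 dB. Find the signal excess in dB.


SE = SL - 2*TL + TS - NL + DI - DT = 227 - 2*58 + (4) - 65 + 14 - 11 = 53

53 dB


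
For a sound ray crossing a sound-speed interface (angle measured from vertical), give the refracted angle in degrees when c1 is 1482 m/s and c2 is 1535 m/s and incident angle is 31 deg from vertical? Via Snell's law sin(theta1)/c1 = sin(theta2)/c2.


sin(theta2) = (c2/c1)*sin(theta1) = (1535/1482)*sin(31 deg) = 0.53346
theta2 = arcsin(0.53346) = 32.24

32.24 deg


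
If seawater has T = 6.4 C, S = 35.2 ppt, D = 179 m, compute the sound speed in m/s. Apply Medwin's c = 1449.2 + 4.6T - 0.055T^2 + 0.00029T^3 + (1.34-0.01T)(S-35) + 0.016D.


1479.58 m/s


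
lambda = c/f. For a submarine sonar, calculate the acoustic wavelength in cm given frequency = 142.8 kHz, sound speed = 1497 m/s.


lambda = c/f = 1497 / 142800 = 0.0105 m = 1.05 cm

1.05 cm


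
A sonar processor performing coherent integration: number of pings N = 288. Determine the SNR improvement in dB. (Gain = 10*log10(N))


Gain = 10*log10(288) = 24.59

24.59 dB


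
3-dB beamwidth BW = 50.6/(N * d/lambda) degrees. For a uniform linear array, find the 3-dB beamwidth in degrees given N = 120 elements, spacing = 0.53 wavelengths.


0.8 deg
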